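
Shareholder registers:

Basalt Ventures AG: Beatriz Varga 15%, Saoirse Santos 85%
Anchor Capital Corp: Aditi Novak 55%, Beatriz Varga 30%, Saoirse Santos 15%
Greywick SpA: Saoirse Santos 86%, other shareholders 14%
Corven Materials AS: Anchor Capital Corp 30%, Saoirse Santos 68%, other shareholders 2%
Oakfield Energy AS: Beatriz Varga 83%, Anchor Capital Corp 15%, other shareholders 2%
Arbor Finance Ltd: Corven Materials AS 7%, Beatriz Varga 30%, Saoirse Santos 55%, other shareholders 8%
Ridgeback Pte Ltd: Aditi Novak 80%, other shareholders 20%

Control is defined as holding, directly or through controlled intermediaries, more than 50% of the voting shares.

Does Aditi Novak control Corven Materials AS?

No

Aditi holds 55% of Anchor, so Aditi controls Anchor.
Aditi holds 80% of Ridgeback, so Aditi controls Ridgeback.
In Corven, Aditi's side holds only 30%, not > 50%.
So Aditi does not control Corven.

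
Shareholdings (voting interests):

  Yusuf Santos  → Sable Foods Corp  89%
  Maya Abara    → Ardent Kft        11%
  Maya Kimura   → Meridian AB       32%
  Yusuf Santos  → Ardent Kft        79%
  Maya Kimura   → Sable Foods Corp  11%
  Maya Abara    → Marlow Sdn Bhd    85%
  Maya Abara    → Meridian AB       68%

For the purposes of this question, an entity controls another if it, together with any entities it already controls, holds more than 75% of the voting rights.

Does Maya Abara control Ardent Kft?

Maya Abara holds 85% of Marlow, so Maya Abara controls Marlow.
In Ardent, Maya Abara's side holds only 11%, not > 75%.
So Maya Abara does not control Ardent.

No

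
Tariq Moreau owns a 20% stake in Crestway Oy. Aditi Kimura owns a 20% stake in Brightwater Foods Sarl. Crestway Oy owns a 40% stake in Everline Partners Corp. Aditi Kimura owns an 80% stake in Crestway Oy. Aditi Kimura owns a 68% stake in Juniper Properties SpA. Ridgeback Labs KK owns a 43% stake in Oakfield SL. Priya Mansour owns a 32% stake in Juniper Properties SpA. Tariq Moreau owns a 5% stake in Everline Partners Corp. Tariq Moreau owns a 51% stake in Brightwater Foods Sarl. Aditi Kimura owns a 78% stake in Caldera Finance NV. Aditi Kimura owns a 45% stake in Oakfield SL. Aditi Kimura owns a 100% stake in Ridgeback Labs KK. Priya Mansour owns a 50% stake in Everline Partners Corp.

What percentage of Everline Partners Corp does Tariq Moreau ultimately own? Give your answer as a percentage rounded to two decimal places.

13.00%

Tariq reaches Everline along 2 paths.
Via Crestway: 20% × 40% = 8%.
Direct stake: 5% = 5%.
Total: 8% + 5% = 13%.
Rounded: 13.00%.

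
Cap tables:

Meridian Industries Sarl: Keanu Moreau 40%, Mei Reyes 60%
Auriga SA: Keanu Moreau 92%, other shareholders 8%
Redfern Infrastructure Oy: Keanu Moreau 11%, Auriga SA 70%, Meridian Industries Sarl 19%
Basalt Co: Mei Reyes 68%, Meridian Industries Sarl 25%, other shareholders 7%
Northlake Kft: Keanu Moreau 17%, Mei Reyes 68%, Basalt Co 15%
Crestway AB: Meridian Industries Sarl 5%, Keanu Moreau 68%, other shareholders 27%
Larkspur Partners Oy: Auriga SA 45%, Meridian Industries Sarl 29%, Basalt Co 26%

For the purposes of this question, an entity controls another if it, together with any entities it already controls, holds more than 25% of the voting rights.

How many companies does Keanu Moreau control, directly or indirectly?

Keanu holds 40% of Meridian, so Keanu controls Meridian.
Keanu holds 92% of Auriga, so Keanu controls Auriga.
Keanu and Auriga and Meridian together hold 11% + 70% + 19% = 100% of Redfern, so Keanu controls Redfern.
Meridian and Keanu together hold 5% + 68% = 73% of Crestway, so Keanu controls Crestway.
Auriga and Meridian together hold 45% + 29% = 74% of Larkspur, so Keanu controls Larkspur.
No other company's threshold is met.
Keanu controls 5 companies.

5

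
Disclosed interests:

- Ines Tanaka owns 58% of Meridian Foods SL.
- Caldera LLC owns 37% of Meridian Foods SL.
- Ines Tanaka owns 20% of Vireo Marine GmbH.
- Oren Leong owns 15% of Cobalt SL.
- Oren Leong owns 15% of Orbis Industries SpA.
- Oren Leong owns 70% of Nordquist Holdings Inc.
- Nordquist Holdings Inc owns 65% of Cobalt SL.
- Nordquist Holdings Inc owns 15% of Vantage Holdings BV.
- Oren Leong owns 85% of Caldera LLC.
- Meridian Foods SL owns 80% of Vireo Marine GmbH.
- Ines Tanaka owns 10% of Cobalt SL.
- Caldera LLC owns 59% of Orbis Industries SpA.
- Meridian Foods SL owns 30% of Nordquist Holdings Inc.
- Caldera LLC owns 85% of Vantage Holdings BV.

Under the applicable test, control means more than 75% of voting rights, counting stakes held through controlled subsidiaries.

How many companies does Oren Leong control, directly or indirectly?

Oren holds 85% of Caldera, so Oren controls Caldera.
Caldera holds 85% of Vantage, so Oren controls Vantage.
No other company's threshold is met.
Oren controls 2 companies.

2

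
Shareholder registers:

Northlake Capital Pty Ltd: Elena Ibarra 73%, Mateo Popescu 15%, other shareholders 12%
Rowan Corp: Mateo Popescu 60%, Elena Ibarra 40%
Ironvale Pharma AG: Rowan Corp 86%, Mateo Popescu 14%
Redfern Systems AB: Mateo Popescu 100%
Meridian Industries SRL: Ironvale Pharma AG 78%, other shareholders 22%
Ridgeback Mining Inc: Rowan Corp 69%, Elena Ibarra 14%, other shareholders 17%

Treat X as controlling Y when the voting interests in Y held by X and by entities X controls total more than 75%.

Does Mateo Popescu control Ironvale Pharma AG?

No

Mateo holds 100% of Redfern, so Mateo controls Redfern.
In Ironvale, Mateo's side holds only 14%, not > 75%.
So Mateo does not control Ironvale.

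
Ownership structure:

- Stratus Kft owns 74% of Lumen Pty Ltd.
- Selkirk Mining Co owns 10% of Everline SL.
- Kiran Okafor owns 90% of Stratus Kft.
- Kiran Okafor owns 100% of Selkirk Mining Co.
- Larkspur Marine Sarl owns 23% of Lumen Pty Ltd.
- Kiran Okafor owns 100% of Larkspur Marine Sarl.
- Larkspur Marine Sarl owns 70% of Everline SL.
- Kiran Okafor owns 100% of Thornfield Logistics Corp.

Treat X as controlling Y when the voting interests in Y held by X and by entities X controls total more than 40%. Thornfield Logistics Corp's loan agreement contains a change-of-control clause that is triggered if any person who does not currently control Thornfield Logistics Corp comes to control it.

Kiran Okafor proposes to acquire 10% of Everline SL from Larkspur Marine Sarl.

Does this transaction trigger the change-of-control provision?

No

The purchase adds only to Kiran's holdings (Larkspur's stake shrinks), so Kiran is the only person who could newly come to control Thornfield.
Kiran holds 100% of Thornfield, so Kiran controls Thornfield.
So Kiran already controls Thornfield before the transaction.
After the purchase, Kiran holds 10% of Everline directly, and Larkspur's stake falls to 60%.
Kiran controlled Thornfield already, so this is not a new person acquiring control; every other person's position is unchanged or reduced.
No new person acquires control, so the clause is not triggered.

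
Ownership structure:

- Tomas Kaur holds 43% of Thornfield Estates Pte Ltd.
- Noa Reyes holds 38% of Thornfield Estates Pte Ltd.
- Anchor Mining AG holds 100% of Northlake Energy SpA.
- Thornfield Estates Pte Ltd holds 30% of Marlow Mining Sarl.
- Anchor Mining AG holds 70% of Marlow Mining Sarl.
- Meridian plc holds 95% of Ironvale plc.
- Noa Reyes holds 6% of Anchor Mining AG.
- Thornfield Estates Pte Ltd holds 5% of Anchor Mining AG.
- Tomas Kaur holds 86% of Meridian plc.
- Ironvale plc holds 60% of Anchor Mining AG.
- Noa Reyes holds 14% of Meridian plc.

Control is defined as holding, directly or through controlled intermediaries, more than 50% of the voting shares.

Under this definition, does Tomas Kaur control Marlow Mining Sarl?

Yes

Tomas holds 86% of Meridian, so Tomas controls Meridian.
Meridian holds 95% of Ironvale, so Tomas controls Ironvale.
Ironvale holds 60% of Anchor, so Tomas controls Anchor.
Anchor holds 70% of Marlow, so Tomas controls Marlow.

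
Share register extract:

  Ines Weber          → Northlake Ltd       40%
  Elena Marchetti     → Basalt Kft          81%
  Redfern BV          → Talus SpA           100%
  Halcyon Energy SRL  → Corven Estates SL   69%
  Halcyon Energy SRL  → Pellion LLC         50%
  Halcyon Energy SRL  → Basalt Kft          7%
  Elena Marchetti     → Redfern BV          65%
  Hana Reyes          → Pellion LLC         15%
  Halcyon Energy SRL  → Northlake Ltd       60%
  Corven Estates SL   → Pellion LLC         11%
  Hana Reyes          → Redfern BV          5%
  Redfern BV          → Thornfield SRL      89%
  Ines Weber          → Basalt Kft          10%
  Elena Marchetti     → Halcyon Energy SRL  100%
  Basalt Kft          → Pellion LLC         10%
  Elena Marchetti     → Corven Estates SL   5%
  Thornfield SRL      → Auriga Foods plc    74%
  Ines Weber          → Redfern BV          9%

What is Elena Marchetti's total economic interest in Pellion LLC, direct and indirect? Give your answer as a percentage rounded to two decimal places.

66.94%

Elena reaches Pellion along 5 paths.
Via Halcyon: 100% × 50% = 50%.
Via Halcyon → Basalt: 100% × 7% × 10% = 0.7%.
Via Basalt: 81% × 10% = 8.1%.
Via Corven: 5% × 11% = 0.55%.
Via Halcyon → Corven: 100% × 69% × 11% = 7.59%.
Total: 50% + 0.7% + 8.1% + 0.55% + 7.59% = 66.94%.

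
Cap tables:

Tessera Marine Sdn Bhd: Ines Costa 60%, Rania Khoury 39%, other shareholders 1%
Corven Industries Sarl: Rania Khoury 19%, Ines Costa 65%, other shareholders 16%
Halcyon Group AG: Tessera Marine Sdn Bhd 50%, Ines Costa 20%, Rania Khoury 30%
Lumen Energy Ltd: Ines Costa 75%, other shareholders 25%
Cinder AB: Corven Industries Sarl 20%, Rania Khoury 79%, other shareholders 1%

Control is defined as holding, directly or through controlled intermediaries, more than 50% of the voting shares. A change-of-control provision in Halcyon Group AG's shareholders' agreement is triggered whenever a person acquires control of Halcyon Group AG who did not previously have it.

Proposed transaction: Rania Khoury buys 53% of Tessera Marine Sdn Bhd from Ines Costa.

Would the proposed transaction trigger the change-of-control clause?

Yes

The purchase adds only to Rania's holdings (Ines's stake shrinks), so Rania is the only person who could newly come to control Halcyon.
Rania holds 79% of Cinder, so Rania controls Cinder.
In Halcyon, Rania's side holds only 30%, not > 50%.
So before the transaction, Rania does not control Halcyon.
After the purchase, Rania's direct stake in Tessera rises to 39% + 53% = 92%, and Ines's stake falls to 7%.
Rania holds 92% of Tessera, so Rania controls Tessera.
Tessera and Rania together hold 50% + 30% = 80% of Halcyon, so Rania controls Halcyon.
Rania did not control Halcyon before and does after, so the clause is triggered.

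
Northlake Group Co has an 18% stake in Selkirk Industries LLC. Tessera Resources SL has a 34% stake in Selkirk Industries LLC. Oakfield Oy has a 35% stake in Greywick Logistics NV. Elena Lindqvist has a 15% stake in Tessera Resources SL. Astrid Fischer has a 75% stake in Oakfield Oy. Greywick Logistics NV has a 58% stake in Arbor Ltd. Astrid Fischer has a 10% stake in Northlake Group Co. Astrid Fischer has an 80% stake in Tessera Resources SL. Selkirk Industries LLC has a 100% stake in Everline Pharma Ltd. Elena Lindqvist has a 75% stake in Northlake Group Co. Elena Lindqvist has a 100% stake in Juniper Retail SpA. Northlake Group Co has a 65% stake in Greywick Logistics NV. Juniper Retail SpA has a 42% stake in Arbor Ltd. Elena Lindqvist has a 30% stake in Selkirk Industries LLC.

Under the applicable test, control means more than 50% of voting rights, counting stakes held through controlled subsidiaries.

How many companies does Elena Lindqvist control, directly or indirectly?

4

Elena holds 75% of Northlake, so Elena controls Northlake.
Northlake holds 65% of Greywick, so Elena controls Greywick.
Elena holds 100% of Juniper, so Elena controls Juniper.
Greywick and Juniper together hold 58% + 42% = 100% of Arbor, so Elena controls Arbor.
No other company's threshold is met.
Elena controls 4 companies.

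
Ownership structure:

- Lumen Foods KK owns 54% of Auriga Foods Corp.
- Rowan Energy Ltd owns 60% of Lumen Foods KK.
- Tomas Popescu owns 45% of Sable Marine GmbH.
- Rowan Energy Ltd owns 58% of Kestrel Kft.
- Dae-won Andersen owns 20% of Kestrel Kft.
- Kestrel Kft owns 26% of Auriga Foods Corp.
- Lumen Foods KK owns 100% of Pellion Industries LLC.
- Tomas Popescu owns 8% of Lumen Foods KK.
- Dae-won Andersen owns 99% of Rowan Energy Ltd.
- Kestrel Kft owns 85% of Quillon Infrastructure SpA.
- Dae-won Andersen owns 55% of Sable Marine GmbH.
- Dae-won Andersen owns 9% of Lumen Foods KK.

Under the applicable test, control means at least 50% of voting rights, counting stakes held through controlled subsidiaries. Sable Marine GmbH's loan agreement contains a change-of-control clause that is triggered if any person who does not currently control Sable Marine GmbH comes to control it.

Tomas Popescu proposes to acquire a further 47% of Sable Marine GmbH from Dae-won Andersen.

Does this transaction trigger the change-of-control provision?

Yes

The purchase adds only to Tomas's holdings (Dae-won's stake shrinks), so Tomas is the only person who could newly come to control Sable.
Tomas's largest direct stake is 45% in Sable, which does not meet the threshold, so Tomas controls no company.
In Sable, Tomas's side holds only 45%, not ≥ 50%.
So before the transaction, Tomas does not control Sable.
After the purchase, Tomas's direct stake in Sable rises to 45% + 47% = 92%, and Dae-won's stake falls to 8%.
Tomas holds 92% of Sable, so Tomas controls Sable.
Tomas did not control Sable before and does after, so the clause is triggered.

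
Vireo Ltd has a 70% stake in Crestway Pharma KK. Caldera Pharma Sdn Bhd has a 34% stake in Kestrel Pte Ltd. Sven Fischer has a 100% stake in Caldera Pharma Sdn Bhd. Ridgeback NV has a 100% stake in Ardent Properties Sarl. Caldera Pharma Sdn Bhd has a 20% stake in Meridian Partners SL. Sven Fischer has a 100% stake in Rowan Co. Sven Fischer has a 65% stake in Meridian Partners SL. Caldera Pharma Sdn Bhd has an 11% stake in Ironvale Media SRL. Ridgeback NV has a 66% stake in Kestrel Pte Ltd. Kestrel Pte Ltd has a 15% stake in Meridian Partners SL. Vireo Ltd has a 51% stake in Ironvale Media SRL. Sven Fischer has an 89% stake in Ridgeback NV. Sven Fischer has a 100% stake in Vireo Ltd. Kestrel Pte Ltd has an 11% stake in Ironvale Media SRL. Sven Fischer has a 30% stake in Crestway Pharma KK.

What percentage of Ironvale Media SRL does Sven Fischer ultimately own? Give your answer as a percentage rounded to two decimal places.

72.20%

Sven reaches Ironvale along 4 paths.
Via Caldera: 100% × 11% = 11%.
Via Vireo: 100% × 51% = 51%.
Via Caldera → Kestrel: 100% × 34% × 11% = 3.74%.
Via Ridgeback → Kestrel: 89% × 66% × 11% = 6.4614%.
Total: 11% + 51% + 3.74% + 6.4614% = 72.2014%.
Rounded: 72.20%.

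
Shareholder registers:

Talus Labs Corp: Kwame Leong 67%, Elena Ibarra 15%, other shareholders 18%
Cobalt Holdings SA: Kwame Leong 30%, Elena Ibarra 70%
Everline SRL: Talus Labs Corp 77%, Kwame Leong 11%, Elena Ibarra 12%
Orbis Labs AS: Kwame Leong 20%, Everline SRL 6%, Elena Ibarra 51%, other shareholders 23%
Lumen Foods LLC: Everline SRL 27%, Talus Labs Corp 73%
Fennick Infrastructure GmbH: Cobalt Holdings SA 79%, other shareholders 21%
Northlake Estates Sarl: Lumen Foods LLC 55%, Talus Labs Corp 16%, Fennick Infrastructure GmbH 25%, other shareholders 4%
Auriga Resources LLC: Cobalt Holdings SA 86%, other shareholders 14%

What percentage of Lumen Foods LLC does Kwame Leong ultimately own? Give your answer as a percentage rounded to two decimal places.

Kwame reaches Lumen along 3 paths.
Via Talus → Everline: 67% × 77% × 27% = 13.9293%.
Via Everline: 11% × 27% = 2.97%.
Via Talus: 67% × 73% = 48.91%.
Total: 13.9293% + 2.97% + 48.91% = 65.8093%.
Rounded: 65.81%.

65.81%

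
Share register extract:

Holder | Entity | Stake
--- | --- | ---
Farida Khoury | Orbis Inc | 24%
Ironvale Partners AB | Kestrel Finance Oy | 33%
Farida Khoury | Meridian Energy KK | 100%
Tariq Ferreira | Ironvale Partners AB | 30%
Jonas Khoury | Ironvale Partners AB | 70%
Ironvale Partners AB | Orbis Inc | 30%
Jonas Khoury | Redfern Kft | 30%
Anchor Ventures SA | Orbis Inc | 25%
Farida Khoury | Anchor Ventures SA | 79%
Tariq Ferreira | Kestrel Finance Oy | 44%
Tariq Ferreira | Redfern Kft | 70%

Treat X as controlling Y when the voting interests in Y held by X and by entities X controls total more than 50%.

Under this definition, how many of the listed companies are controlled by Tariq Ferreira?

Tariq holds 70% of Redfern, so Tariq controls Redfern.
No other company's threshold is met.
Tariq controls 1 company.

1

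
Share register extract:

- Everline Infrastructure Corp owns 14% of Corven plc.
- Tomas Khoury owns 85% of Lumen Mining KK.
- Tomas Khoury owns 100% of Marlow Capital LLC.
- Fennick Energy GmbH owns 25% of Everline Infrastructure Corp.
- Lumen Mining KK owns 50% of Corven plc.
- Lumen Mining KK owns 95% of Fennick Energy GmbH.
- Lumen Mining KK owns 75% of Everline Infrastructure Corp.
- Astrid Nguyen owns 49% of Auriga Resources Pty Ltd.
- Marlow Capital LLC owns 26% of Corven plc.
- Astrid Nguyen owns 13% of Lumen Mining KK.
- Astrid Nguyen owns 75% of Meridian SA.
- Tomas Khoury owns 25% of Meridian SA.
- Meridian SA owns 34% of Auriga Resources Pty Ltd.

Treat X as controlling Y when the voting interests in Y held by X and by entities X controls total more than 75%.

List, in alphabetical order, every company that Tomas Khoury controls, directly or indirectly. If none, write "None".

Corven plc, Everline Infrastructure Corp, Fennick Energy GmbH, Lumen Mining KK, Marlow Capital LLC

Tomas holds 85% of Lumen, so Tomas controls Lumen.
Lumen holds 95% of Fennick, so Tomas controls Fennick.
Tomas holds 100% of Marlow, so Tomas controls Marlow.
Lumen and Fennick together hold 75% + 25% = 100% of Everline, so Tomas controls Everline.
Lumen and Marlow and Everline together hold 50% + 26% + 14% = 90% of Corven, so Tomas controls Corven.
No other company's threshold is met.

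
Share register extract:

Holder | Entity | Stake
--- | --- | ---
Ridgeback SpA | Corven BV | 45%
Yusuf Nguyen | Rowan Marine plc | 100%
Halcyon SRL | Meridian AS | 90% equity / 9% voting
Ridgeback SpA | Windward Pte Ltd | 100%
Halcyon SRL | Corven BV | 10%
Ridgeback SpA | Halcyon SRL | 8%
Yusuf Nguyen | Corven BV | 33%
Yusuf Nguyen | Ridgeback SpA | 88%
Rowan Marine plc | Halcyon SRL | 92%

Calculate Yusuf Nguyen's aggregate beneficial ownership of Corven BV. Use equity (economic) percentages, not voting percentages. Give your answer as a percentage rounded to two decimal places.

82.50%

Yusuf reaches Corven along 4 paths.
Direct stake: 33% = 33%.
Via Rowan → Halcyon: 100% × 92% × 10% = 9.2%.
Via Ridgeback → Halcyon: 88% × 8% × 10% = 0.704%.
Via Ridgeback: 88% × 45% = 39.6%.
Total: 33% + 9.2% + 0.704% + 39.6% = 82.504%.
Rounded: 82.50%.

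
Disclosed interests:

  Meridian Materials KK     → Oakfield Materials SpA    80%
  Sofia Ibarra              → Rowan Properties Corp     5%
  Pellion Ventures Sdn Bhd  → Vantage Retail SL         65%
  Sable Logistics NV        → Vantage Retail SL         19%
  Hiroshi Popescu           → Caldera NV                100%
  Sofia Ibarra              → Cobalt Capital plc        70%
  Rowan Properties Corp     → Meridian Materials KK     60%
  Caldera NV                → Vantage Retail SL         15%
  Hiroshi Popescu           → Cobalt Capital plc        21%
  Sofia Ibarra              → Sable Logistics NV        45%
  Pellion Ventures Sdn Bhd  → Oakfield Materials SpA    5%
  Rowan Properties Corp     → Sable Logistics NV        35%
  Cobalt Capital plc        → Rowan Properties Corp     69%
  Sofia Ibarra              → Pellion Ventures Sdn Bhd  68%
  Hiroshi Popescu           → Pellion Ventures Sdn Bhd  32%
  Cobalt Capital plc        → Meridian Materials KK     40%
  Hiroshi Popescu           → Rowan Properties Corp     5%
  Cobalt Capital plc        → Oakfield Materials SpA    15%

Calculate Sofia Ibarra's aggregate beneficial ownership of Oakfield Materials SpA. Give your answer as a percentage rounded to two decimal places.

Sofia reaches Oakfield along 5 paths.
Via Cobalt → Rowan → Meridian: 70% × 69% × 60% × 80% = 23.184%.
Via Rowan → Meridian: 5% × 60% × 80% = 2.4%.
Via Cobalt → Meridian: 70% × 40% × 80% = 22.4%.
Via Cobalt: 70% × 15% = 10.5%.
Via Pellion: 68% × 5% = 3.4%.
Total: 23.184% + 2.4% + 22.4% + 10.5% + 3.4% = 61.884%.
Rounded: 61.88%.

61.88%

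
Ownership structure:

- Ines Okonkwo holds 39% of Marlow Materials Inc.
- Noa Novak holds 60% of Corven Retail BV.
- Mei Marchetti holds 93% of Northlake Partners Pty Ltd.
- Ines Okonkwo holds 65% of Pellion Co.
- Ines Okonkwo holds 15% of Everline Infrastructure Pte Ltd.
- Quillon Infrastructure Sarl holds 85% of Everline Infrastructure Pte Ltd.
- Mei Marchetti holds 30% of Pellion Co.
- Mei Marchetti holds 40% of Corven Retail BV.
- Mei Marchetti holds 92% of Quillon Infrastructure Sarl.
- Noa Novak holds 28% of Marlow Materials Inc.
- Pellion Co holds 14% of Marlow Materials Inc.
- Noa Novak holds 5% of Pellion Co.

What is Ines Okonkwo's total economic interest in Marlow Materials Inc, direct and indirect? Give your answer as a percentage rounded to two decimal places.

48.10%

Ines reaches Marlow along 2 paths.
Via Pellion: 65% × 14% = 9.1%.
Direct stake: 39% = 39%.
Total: 9.1% + 39% = 48.1%.
Rounded: 48.10%.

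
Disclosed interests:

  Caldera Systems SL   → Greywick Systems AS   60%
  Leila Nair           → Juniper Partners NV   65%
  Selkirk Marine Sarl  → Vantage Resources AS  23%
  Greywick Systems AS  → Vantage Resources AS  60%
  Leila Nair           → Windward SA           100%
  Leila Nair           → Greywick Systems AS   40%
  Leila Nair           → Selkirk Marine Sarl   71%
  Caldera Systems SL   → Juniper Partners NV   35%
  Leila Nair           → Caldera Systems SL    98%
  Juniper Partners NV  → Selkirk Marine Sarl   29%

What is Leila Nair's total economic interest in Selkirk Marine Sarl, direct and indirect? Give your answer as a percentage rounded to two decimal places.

Leila reaches Selkirk along 3 paths.
Direct stake: 71% = 71%.
Via Caldera → Juniper: 98% × 35% × 29% = 9.947%.
Via Juniper: 65% × 29% = 18.85%.
Total: 71% + 9.947% + 18.85% = 99.797%.
Rounded: 99.80%.

99.80%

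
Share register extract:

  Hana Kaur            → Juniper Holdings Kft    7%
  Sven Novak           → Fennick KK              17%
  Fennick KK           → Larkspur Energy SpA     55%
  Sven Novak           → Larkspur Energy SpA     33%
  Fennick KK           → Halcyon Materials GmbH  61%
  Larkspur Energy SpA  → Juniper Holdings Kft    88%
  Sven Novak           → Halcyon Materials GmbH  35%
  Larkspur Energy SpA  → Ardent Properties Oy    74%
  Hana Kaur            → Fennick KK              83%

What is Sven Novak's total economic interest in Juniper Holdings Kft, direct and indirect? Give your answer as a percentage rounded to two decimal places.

37.27%

Sven reaches Juniper along 2 paths.
Via Larkspur: 33% × 88% = 29.04%.
Via Fennick → Larkspur: 17% × 55% × 88% = 8.228%.
Total: 29.04% + 8.228% = 37.268%.
Rounded: 37.27%.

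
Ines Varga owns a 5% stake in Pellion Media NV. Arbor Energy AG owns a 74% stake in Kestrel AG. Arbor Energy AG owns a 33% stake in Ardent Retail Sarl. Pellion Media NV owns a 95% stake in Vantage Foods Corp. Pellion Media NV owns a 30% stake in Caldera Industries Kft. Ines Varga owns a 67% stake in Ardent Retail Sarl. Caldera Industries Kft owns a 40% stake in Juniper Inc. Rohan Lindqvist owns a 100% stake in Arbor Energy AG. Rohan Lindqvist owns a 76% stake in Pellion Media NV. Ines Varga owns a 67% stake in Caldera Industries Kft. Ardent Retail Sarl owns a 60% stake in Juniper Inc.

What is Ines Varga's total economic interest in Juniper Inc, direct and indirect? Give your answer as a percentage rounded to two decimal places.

Ines reaches Juniper along 3 paths.
Via Pellion → Caldera: 5% × 30% × 40% = 0.6%.
Via Caldera: 67% × 40% = 26.8%.
Via Ardent: 67% × 60% = 40.2%.
Total: 0.6% + 26.8% + 40.2% = 67.6%.
Rounded: 67.60%.

67.60%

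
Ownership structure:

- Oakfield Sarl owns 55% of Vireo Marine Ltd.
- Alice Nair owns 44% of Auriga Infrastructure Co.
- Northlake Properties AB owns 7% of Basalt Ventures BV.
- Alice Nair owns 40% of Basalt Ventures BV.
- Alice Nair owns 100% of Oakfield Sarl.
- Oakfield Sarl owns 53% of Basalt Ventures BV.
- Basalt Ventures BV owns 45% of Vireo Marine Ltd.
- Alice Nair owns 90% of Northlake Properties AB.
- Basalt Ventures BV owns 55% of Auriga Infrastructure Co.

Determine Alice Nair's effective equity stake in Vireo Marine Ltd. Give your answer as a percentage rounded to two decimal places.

Alice reaches Vireo along 4 paths.
Via Oakfield → Basalt: 100% × 53% × 45% = 23.85%.
Via Basalt: 40% × 45% = 18%.
Via Northlake → Basalt: 90% × 7% × 45% = 2.835%.
Via Oakfield: 100% × 55% = 55%.
Total: 23.85% + 18% + 2.835% + 55% = 99.685%.
Rounded: 99.69%.

99.69%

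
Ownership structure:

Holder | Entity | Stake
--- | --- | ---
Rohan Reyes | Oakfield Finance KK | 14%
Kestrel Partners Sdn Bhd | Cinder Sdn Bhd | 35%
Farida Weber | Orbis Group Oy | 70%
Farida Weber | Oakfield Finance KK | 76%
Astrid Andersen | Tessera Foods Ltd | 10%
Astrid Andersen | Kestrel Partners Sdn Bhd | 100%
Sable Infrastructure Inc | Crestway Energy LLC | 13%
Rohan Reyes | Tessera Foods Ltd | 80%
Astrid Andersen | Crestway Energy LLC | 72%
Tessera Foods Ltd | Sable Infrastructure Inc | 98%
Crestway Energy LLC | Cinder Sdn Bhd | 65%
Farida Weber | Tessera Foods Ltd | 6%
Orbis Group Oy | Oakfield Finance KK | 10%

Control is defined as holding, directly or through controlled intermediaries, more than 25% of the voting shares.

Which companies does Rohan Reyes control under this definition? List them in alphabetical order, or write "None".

Sable Infrastructure Inc, Tessera Foods Ltd

Rohan holds 80% of Tessera, so Rohan controls Tessera.
Tessera holds 98% of Sable, so Rohan controls Sable.
No other company's threshold is met.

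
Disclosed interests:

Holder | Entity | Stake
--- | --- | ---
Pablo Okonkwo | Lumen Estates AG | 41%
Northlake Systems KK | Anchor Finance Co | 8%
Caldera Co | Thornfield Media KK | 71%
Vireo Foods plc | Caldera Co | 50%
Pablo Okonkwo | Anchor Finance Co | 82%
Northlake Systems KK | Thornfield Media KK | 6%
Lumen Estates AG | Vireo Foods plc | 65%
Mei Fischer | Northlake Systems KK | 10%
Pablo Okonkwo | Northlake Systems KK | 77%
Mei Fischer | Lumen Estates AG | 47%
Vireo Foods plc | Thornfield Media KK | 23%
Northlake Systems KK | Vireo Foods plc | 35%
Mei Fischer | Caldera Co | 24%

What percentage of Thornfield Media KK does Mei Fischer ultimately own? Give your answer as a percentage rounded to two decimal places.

Mei reaches Thornfield along 6 paths.
Via Lumen → Vireo → Caldera: 47% × 65% × 50% × 71% = 10.84525%.
Via Northlake → Vireo → Caldera: 10% × 35% × 50% × 71% = 1.2425%.
Via Caldera: 24% × 71% = 17.04%.
Via Lumen → Vireo: 47% × 65% × 23% = 7.0265%.
Via Northlake → Vireo: 10% × 35% × 23% = 0.805%.
Via Northlake: 10% × 6% = 0.6%.
Total: 10.84525% + 1.2425% + 17.04% + 7.0265% + 0.805% + 0.6% = 37.55925%.
Rounded: 37.56%.

37.56%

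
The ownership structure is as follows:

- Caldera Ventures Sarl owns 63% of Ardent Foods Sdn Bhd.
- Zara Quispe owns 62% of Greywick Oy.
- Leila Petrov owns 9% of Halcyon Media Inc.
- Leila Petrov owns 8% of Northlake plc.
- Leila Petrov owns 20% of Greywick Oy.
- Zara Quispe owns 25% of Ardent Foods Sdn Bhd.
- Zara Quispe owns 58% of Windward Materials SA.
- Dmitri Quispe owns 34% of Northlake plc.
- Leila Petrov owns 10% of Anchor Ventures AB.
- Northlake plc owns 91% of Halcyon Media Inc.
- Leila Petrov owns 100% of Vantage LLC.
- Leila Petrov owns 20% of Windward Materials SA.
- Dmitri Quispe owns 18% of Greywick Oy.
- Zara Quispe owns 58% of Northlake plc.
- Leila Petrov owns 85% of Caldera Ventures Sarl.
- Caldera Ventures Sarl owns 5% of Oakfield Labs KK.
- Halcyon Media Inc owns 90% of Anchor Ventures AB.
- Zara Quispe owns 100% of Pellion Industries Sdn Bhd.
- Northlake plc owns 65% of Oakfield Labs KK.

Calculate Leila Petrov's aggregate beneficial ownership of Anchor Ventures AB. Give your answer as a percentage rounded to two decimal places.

24.65%

Leila reaches Anchor along 3 paths.
Via Northlake → Halcyon: 8% × 91% × 90% = 6.552%.
Via Halcyon: 9% × 90% = 8.1%.
Direct stake: 10% = 10%.
Total: 6.552% + 8.1% + 10% = 24.652%.
Rounded: 24.65%.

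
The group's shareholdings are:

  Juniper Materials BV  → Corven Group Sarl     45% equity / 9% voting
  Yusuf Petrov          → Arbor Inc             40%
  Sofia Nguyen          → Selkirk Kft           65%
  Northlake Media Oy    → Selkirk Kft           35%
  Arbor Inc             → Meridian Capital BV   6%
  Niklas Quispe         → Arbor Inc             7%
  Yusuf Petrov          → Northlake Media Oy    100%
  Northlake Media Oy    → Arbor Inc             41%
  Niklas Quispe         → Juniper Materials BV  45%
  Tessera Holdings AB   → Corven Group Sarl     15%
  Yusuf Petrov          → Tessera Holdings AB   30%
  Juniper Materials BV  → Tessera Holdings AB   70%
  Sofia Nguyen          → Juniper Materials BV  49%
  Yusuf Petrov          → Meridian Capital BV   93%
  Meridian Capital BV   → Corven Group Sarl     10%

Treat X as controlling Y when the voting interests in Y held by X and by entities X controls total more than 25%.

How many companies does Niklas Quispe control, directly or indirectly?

2

Niklas holds 45% of Juniper, so Niklas controls Juniper.
Juniper holds 70% of Tessera, so Niklas controls Tessera.
No other company's threshold is met.
Niklas controls 2 companies.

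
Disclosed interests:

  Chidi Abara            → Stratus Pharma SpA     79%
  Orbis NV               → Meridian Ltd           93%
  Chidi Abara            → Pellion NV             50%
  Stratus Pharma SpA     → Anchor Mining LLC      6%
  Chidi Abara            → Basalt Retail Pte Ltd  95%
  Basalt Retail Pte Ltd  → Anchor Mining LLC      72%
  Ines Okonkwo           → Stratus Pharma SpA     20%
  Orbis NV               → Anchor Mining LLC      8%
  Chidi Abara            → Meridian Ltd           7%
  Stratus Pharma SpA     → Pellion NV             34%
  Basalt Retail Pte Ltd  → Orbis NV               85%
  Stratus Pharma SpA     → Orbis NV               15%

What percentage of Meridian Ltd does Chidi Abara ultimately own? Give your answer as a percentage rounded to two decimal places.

93.12%

Chidi reaches Meridian along 3 paths.
Via Stratus → Orbis: 79% × 15% × 93% = 11.0205%.
Via Basalt → Orbis: 95% × 85% × 93% = 75.0975%.
Direct stake: 7% = 7%.
Total: 11.0205% + 75.0975% + 7% = 93.118%.
Rounded: 93.12%.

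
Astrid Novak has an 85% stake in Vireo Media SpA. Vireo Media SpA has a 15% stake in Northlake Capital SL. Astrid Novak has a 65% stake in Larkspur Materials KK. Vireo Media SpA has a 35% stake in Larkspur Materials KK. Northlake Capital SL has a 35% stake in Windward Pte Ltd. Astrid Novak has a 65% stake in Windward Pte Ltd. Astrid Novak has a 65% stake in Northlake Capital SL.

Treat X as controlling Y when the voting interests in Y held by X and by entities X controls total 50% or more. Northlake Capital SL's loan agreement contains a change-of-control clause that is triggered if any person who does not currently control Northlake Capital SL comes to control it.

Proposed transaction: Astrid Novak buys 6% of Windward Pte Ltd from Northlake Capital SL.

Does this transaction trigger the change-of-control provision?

The purchase adds only to Astrid's holdings (Northlake's stake shrinks), so Astrid is the only person who could newly come to control Northlake.
Astrid holds 85% of Vireo, so Astrid controls Vireo.
Astrid and Vireo together hold 65% + 15% = 80% of Northlake, so Astrid controls Northlake.
So Astrid already controls Northlake before the transaction.
After the purchase, Astrid's direct stake in Windward rises to 65% + 6% = 71%, and Northlake's stake falls to 29%.
Astrid controlled Northlake already, so this is not a new person acquiring control; every other person's position is unchanged or reduced.
No new person acquires control, so the clause is not triggered.

No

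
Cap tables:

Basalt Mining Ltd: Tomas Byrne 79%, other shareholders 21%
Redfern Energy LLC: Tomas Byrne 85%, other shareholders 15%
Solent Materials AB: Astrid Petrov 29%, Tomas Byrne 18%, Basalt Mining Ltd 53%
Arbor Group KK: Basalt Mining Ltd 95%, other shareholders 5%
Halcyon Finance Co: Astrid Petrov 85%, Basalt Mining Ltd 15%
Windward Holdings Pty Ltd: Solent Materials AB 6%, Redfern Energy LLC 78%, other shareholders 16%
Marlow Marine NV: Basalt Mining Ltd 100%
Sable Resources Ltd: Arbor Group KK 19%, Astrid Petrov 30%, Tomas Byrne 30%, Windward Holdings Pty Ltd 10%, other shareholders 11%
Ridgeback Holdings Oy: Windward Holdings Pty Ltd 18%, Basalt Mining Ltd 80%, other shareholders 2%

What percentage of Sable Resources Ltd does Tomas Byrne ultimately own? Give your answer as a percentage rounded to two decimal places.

51.25%

Tomas reaches Sable along 5 paths.
Via Basalt → Arbor: 79% × 95% × 19% = 14.2595%.
Direct stake: 30% = 30%.
Via Solent → Windward: 18% × 6% × 10% = 0.108%.
Via Basalt → Solent → Windward: 79% × 53% × 6% × 10% = 0.25122%.
Via Redfern → Windward: 85% × 78% × 10% = 6.63%.
Total: 14.2595% + 30% + 0.108% + 0.25122% + 6.63% = 51.24872%.
Rounded: 51.25%.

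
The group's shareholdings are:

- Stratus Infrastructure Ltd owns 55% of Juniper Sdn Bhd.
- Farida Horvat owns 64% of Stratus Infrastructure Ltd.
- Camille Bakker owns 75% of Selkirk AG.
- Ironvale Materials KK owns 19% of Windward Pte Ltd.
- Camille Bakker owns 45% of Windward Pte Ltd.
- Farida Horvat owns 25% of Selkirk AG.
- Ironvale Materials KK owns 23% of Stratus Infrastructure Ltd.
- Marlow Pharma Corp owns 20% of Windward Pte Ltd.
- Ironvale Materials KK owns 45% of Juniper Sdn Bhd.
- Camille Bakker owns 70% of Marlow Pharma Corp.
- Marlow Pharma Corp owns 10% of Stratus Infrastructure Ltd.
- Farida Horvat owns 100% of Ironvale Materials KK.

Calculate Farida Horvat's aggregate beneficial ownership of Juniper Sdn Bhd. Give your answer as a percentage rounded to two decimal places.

Farida reaches Juniper along 3 paths.
Via Stratus: 64% × 55% = 35.2%.
Via Ironvale → Stratus: 100% × 23% × 55% = 12.65%.
Via Ironvale: 100% × 45% = 45%.
Total: 35.2% + 12.65% + 45% = 92.85%.

92.85%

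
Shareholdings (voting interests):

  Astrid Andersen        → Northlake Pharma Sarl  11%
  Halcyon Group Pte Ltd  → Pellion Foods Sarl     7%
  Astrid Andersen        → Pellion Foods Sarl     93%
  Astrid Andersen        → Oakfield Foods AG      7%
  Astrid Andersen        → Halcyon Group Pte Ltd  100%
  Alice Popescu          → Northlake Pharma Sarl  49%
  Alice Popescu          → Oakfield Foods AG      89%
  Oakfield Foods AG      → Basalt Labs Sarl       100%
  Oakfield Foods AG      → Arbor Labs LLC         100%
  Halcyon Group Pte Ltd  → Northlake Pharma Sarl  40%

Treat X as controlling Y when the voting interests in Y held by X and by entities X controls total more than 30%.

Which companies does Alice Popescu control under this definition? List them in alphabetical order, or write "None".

Arbor Labs LLC, Basalt Labs Sarl, Northlake Pharma Sarl, Oakfield Foods AG

Alice holds 49% of Northlake, so Alice controls Northlake.
Alice holds 89% of Oakfield, so Alice controls Oakfield.
Oakfield holds 100% of Arbor, so Alice controls Arbor.
Oakfield holds 100% of Basalt, so Alice controls Basalt.
No other company's threshold is met.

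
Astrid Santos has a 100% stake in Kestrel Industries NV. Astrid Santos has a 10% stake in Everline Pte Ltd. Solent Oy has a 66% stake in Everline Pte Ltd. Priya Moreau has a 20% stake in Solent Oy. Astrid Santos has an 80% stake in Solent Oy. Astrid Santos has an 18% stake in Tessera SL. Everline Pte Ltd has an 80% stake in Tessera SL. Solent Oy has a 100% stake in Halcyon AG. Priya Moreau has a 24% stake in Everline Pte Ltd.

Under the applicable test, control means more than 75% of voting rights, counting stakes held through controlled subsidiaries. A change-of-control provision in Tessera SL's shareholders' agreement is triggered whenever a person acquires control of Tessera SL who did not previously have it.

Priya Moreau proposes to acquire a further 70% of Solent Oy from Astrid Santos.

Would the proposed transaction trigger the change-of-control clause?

Yes

The purchase adds only to Priya's holdings (Astrid's stake shrinks), so Priya is the only person who could newly come to control Tessera.
Priya's largest direct stake is 24% in Everline, which does not meet the threshold, so Priya controls no company.
Neither Priya nor any entity Priya controls holds any voting interest in Tessera.
So before the transaction, Priya does not control Tessera.
After the purchase, Priya's direct stake in Solent rises to 20% + 70% = 90%, and Astrid's stake falls to 10%.
Priya holds 90% of Solent, so Priya controls Solent.
Solent and Priya together hold 66% + 24% = 90% of Everline, so Priya controls Everline.
Everline holds 80% of Tessera, so Priya controls Tessera.
Priya did not control Tessera before and does after, so the clause is triggered.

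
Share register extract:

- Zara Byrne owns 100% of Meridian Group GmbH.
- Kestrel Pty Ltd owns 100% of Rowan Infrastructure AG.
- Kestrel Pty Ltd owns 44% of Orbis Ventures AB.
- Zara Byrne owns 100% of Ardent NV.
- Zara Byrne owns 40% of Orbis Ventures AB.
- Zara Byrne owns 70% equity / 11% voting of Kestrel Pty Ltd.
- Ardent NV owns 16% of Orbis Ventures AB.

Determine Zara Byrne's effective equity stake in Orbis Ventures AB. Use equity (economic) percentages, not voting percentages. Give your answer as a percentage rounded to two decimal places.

Zara reaches Orbis along 3 paths.
Via Kestrel: 70% × 44% = 30.8%.
Via Ardent: 100% × 16% = 16%.
Direct stake: 40% = 40%.
Total: 30.8% + 16% + 40% = 86.8%.
Rounded: 86.80%.

86.80%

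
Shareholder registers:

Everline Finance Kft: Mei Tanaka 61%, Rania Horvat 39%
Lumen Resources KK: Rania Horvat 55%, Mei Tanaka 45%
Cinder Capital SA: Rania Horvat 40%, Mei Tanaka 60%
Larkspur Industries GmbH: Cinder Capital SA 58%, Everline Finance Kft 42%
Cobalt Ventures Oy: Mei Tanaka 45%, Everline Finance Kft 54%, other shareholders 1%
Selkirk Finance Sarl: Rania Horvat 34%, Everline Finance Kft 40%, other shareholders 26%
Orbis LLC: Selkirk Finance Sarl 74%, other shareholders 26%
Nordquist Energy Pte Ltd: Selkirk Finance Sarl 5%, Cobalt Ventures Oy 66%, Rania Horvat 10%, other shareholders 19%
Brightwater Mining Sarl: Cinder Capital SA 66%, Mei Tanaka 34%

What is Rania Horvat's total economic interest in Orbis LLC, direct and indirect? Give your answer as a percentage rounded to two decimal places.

Rania reaches Orbis along 2 paths.
Via Selkirk: 34% × 74% = 25.16%.
Via Everline → Selkirk: 39% × 40% × 74% = 11.544%.
Total: 25.16% + 11.544% = 36.704%.
Rounded: 36.70%.

36.70%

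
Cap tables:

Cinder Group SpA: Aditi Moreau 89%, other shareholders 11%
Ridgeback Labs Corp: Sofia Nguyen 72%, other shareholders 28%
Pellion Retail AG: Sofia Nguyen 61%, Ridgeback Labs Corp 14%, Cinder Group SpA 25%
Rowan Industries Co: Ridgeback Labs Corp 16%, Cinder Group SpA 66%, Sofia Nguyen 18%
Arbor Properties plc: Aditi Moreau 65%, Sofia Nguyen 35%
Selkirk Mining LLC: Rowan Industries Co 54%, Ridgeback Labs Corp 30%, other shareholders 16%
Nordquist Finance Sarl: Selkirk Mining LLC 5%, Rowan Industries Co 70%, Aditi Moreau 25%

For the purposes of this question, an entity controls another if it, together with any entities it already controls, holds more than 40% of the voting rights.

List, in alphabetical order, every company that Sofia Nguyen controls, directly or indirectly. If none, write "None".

Pellion Retail AG, Ridgeback Labs Corp

Sofia holds 72% of Ridgeback, so Sofia controls Ridgeback.
Sofia and Ridgeback together hold 61% + 14% = 75% of Pellion, so Sofia controls Pellion.
No other company's threshold is met.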